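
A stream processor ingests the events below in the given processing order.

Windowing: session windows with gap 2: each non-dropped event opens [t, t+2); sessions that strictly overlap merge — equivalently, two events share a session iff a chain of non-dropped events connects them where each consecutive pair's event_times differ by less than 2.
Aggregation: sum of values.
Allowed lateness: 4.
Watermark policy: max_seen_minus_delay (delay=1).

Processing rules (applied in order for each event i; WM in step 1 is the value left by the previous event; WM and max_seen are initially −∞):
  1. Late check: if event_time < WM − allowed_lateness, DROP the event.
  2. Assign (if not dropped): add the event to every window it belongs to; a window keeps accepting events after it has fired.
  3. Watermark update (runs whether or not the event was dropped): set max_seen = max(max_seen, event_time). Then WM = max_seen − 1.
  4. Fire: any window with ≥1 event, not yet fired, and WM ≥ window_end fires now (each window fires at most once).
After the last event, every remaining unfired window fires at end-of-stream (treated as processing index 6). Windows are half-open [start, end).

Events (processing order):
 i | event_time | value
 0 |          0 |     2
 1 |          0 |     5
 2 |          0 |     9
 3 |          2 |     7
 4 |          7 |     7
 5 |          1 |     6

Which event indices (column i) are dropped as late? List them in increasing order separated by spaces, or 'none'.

i=0 t=0 v=2: → [0,2); WM=-1
i=1 t=0 v=5: → [0,2); WM=-1
i=2 t=0 v=9: → [0,2); WM=-1
i=3 t=2 v=7: → [2,4); WM=1
i=4 t=7 v=7: → [7,9); WM=6
i=5 t=1 v=6: DROP (t<6-4); WM=6

5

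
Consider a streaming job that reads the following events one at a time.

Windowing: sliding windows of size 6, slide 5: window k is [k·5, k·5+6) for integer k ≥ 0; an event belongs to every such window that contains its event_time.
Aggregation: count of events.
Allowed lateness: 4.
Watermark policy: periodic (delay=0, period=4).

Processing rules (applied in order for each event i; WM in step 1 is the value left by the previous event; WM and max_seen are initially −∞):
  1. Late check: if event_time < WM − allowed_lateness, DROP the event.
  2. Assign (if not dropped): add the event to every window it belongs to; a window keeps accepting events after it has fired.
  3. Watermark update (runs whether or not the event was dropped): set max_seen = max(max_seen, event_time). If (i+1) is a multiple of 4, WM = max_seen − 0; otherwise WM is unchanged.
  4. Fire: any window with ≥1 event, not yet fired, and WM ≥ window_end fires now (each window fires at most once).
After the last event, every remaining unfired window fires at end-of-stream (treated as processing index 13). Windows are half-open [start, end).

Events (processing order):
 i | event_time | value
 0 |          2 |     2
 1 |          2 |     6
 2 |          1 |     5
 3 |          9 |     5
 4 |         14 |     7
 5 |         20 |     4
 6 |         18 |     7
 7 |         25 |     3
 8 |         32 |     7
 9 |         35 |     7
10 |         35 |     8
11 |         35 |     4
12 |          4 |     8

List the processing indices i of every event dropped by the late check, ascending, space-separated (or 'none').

12

i=0 t=2 v=2: → [0,6); WM=−∞
i=1 t=2 v=6: → [0,6); WM=−∞
i=2 t=1 v=5: → [0,6); WM=−∞
i=3 t=9 v=5: → [5,11); WM=9; [0,6) fires=3
i=4 t=14 v=7: → [10,16); WM=9
i=5 t=20 v=4: → [20,26),[15,21); WM=9
i=6 t=18 v=7: → [15,21); WM=9
i=7 t=25 v=3: → [25,31),[20,26); WM=25; [5,11) fires=1 [10,16) fires=1 [15,21) fires=2
i=8 t=32 v=7: → [30,36); WM=25
i=9 t=35 v=7: → [35,41),[30,36); WM=25
i=10 t=35 v=8: → [35,41),[30,36); WM=25
i=11 t=35 v=4: → [35,41),[30,36); WM=35; [20,26) fires=2 [25,31) fires=1
i=12 t=4 v=8: DROP (t<35-4); WM=35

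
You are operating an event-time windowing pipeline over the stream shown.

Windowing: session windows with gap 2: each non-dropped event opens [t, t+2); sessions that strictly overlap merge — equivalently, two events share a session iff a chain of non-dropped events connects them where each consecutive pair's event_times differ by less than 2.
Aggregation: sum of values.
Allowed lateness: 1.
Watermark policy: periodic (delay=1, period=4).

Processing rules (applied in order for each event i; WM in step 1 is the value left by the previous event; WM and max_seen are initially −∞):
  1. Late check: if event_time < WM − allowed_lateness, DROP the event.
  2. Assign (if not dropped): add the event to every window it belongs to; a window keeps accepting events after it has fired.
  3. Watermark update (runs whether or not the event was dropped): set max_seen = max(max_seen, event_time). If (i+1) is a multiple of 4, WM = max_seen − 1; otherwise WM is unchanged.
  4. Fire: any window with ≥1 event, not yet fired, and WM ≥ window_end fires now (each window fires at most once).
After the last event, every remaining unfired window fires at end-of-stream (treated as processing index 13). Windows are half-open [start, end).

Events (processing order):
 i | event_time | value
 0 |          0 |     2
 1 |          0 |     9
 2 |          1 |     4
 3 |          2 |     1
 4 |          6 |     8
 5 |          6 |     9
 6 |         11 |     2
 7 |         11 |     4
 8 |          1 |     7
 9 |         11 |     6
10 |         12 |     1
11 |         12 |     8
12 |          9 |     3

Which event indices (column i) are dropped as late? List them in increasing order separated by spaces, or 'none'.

8 12

i=0 t=0 v=2: → [0,2); WM=−∞
i=1 t=0 v=9: → [0,2); WM=−∞
i=2 t=1 v=4: → [0,3); WM=−∞
i=3 t=2 v=1: → [0,4); WM=1
i=4 t=6 v=8: → [6,8); WM=1
i=5 t=6 v=9: → [6,8); WM=1
i=6 t=11 v=2: → [11,13); WM=1
i=7 t=11 v=4: → [11,13); WM=10
i=8 t=1 v=7: DROP (t<10-1); WM=10
i=9 t=11 v=6: → [11,13); WM=10
i=10 t=12 v=1: → [11,14); WM=10
i=11 t=12 v=8: → [11,14); WM=11
i=12 t=9 v=3: DROP (t<11-1); WM=11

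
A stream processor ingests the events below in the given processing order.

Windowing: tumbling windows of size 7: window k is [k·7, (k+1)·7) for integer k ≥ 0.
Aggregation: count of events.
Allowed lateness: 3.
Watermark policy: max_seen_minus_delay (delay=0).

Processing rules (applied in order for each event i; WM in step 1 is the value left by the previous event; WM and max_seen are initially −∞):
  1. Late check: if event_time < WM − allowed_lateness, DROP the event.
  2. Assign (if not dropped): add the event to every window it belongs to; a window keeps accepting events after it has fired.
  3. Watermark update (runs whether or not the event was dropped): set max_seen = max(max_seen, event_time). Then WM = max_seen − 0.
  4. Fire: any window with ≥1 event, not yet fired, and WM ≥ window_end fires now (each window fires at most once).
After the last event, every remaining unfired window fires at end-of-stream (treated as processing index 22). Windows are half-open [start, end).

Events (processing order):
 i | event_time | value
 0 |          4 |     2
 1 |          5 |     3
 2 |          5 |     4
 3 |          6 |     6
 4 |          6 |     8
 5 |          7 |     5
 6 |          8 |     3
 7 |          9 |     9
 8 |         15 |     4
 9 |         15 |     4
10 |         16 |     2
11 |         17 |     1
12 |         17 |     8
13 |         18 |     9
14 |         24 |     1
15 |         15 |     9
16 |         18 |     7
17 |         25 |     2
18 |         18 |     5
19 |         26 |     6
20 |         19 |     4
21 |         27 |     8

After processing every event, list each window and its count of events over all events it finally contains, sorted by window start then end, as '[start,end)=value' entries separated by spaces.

i=0 t=4 v=2: → [0,7); WM=4
i=1 t=5 v=3: → [0,7); WM=5
i=2 t=5 v=4: → [0,7); WM=5
i=3 t=6 v=6: → [0,7); WM=6
i=4 t=6 v=8: → [0,7); WM=6
i=5 t=7 v=5: → [7,14); WM=7; [0,7) fires=5
i=6 t=8 v=3: → [7,14); WM=8
i=7 t=9 v=9: → [7,14); WM=9
i=8 t=15 v=4: → [14,21); WM=15; [7,14) fires=3
i=9 t=15 v=4: → [14,21); WM=15
i=10 t=16 v=2: → [14,21); WM=16
i=11 t=17 v=1: → [14,21); WM=17
i=12 t=17 v=8: → [14,21); WM=17
i=13 t=18 v=9: → [14,21); WM=18
i=14 t=24 v=1: → [21,28); WM=24; [14,21) fires=6
i=15 t=15 v=9: DROP (t<24-3); WM=24
i=16 t=18 v=7: DROP (t<24-3); WM=24
i=17 t=25 v=2: → [21,28); WM=25
i=18 t=18 v=5: DROP (t<25-3); WM=25
i=19 t=26 v=6: → [21,28); WM=26
i=20 t=19 v=4: DROP (t<26-3); WM=26
i=21 t=27 v=8: → [21,28); WM=27

[0,7)=5 [7,14)=3 [14,21)=6 [21,28)=4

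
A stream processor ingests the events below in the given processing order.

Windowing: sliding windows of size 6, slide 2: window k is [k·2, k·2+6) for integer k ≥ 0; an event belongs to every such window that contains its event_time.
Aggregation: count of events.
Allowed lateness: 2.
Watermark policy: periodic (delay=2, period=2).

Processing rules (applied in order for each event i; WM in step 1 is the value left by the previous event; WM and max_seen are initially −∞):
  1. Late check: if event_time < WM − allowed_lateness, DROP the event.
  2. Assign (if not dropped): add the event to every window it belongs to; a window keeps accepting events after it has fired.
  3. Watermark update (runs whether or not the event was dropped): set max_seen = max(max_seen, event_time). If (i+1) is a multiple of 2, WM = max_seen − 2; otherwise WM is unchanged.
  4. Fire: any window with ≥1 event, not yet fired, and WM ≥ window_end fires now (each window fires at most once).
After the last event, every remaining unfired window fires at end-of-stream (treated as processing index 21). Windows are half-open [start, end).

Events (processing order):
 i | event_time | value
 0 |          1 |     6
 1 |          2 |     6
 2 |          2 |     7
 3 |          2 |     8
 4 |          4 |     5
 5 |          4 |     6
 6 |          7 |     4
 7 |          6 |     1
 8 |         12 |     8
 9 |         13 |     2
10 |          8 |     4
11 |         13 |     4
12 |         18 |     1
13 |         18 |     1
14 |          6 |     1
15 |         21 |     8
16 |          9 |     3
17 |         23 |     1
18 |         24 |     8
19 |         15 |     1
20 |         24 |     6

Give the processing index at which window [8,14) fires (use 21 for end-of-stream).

13

i=0 t=1 v=6: → [0,6); WM=−∞
i=1 t=2 v=6: → [2,8),[0,6); WM=0
i=2 t=2 v=7: → [2,8),[0,6); WM=0
i=3 t=2 v=8: → [2,8),[0,6); WM=0
i=4 t=4 v=5: → [4,10),[2,8),[0,6); WM=0
i=5 t=4 v=6: → [4,10),[2,8),[0,6); WM=2
i=6 t=7 v=4: → [6,12),[4,10),[2,8); WM=2
i=7 t=6 v=1: → [6,12),[4,10),[2,8); WM=5
i=8 t=12 v=8: → [12,18),[10,16),[8,14); WM=5
i=9 t=13 v=2: → [12,18),[10,16),[8,14); WM=11; [0,6) fires=6 [2,8) fires=7 [4,10) fires=4
i=10 t=8 v=4: DROP (t<11-2); WM=11
i=11 t=13 v=4: → [12,18),[10,16),[8,14); WM=11
i=12 t=18 v=1: → [18,24),[16,22),[14,20); WM=11
i=13 t=18 v=1: → [18,24),[16,22),[14,20); WM=16; [6,12) fires=2 [8,14) fires=3 [10,16) fires=3
i=14 t=6 v=1: DROP (t<16-2); WM=16
i=15 t=21 v=8: → [20,26),[18,24),[16,22); WM=19; [12,18) fires=3
i=16 t=9 v=3: DROP (t<19-2); WM=19
i=17 t=23 v=1: → [22,28),[20,26),[18,24); WM=21; [14,20) fires=2
i=18 t=24 v=8: → [24,30),[22,28),[20,26); WM=21
i=19 t=15 v=1: DROP (t<21-2); WM=22; [16,22) fires=3
i=20 t=24 v=6: → [24,30),[22,28),[20,26); WM=22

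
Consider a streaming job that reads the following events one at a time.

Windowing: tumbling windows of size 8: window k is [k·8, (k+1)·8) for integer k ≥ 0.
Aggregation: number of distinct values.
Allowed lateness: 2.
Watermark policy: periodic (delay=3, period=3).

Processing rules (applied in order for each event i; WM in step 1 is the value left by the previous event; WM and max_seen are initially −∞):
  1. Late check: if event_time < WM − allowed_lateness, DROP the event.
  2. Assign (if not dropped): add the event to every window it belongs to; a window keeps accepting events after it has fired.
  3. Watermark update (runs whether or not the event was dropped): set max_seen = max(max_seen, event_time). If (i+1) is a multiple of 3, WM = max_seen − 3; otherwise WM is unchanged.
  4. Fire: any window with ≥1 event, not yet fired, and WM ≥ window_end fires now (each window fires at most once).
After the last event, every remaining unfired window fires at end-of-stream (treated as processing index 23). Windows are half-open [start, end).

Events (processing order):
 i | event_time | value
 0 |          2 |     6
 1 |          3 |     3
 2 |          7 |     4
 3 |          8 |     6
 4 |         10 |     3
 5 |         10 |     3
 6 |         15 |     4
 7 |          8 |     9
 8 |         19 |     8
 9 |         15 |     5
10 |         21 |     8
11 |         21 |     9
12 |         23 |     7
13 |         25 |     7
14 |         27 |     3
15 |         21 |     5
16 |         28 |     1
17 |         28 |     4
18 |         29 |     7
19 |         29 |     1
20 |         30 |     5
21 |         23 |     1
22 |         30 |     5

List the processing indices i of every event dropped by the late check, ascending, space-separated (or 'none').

15 21

i=0 t=2 v=6: → [0,8); WM=−∞
i=1 t=3 v=3: → [0,8); WM=−∞
i=2 t=7 v=4: → [0,8); WM=4
i=3 t=8 v=6: → [8,16); WM=4
i=4 t=10 v=3: → [8,16); WM=4
i=5 t=10 v=3: → [8,16); WM=7
i=6 t=15 v=4: → [8,16); WM=7
i=7 t=8 v=9: → [8,16); WM=7
i=8 t=19 v=8: → [16,24); WM=16; [0,8) fires=3 [8,16) fires=4
i=9 t=15 v=5: → [8,16); WM=16
i=10 t=21 v=8: → [16,24); WM=16
i=11 t=21 v=9: → [16,24); WM=18
i=12 t=23 v=7: → [16,24); WM=18
i=13 t=25 v=7: → [24,32); WM=18
i=14 t=27 v=3: → [24,32); WM=24; [16,24) fires=3
i=15 t=21 v=5: DROP (t<24-2); WM=24
i=16 t=28 v=1: → [24,32); WM=24
i=17 t=28 v=4: → [24,32); WM=25
i=18 t=29 v=7: → [24,32); WM=25
i=19 t=29 v=1: → [24,32); WM=25
i=20 t=30 v=5: → [24,32); WM=27
i=21 t=23 v=1: DROP (t<27-2); WM=27
i=22 t=30 v=5: → [24,32); WM=27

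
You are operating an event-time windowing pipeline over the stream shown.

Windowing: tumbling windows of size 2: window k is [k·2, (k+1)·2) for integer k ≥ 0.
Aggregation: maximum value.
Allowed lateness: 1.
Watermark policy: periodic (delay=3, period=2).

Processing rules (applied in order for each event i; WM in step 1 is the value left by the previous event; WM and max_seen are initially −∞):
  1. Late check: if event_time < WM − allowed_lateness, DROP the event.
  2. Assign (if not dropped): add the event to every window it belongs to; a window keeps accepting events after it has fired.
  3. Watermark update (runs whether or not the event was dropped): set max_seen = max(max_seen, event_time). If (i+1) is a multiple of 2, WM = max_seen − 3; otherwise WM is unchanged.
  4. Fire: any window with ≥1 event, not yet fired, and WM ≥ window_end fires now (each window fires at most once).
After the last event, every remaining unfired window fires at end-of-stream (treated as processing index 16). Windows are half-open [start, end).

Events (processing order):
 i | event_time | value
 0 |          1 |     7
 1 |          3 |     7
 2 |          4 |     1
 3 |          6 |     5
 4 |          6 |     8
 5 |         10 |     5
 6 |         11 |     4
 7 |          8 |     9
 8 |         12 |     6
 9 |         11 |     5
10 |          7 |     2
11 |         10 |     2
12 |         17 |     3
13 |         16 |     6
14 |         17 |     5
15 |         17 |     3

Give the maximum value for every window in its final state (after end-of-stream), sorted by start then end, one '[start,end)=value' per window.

[0,2)=7 [2,4)=7 [4,6)=1 [6,8)=8 [8,10)=9 [10,12)=5 [12,14)=6 [16,18)=6

i=0 t=1 v=7: → [0,2); WM=−∞
i=1 t=3 v=7: → [2,4); WM=0
i=2 t=4 v=1: → [4,6); WM=0
i=3 t=6 v=5: → [6,8); WM=3; [0,2) fires=7
i=4 t=6 v=8: → [6,8); WM=3
i=5 t=10 v=5: → [10,12); WM=7; [2,4) fires=7 [4,6) fires=1
i=6 t=11 v=4: → [10,12); WM=7
i=7 t=8 v=9: → [8,10); WM=8; [6,8) fires=8
i=8 t=12 v=6: → [12,14); WM=8
i=9 t=11 v=5: → [10,12); WM=9
i=10 t=7 v=2: DROP (t<9-1); WM=9
i=11 t=10 v=2: → [10,12); WM=9
i=12 t=17 v=3: → [16,18); WM=9
i=13 t=16 v=6: → [16,18); WM=14; [8,10) fires=9 [10,12) fires=5 [12,14) fires=6
i=14 t=17 v=5: → [16,18); WM=14
i=15 t=17 v=3: → [16,18); WM=14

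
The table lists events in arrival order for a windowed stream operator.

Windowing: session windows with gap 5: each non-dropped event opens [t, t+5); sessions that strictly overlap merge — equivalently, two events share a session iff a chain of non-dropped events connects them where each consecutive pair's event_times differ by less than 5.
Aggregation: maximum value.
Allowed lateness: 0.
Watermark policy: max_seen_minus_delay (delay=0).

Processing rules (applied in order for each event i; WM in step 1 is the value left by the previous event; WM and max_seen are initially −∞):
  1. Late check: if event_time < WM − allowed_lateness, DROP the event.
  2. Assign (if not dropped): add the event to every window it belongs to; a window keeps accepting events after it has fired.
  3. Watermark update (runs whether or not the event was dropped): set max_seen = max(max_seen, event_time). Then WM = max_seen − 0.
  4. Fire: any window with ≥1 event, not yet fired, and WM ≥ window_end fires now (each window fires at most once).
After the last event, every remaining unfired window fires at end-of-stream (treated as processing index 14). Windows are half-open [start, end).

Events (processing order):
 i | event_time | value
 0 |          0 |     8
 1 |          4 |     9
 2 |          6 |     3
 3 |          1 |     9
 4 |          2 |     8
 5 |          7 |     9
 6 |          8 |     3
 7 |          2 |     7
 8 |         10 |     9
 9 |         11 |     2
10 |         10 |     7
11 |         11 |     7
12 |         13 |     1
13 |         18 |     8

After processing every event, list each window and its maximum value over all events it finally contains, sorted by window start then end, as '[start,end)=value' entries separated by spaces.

i=0 t=0 v=8: → [0,5); WM=0
i=1 t=4 v=9: → [0,9); WM=4
i=2 t=6 v=3: → [0,11); WM=6
i=3 t=1 v=9: DROP (t<6-0); WM=6
i=4 t=2 v=8: DROP (t<6-0); WM=6
i=5 t=7 v=9: → [0,12); WM=7
i=6 t=8 v=3: → [0,13); WM=8
i=7 t=2 v=7: DROP (t<8-0); WM=8
i=8 t=10 v=9: → [0,15); WM=10
i=9 t=11 v=2: → [0,16); WM=11
i=10 t=10 v=7: DROP (t<11-0); WM=11
i=11 t=11 v=7: → [0,16); WM=11
i=12 t=13 v=1: → [0,18); WM=13
i=13 t=18 v=8: → [18,23); WM=18

[0,18)=9 [18,23)=8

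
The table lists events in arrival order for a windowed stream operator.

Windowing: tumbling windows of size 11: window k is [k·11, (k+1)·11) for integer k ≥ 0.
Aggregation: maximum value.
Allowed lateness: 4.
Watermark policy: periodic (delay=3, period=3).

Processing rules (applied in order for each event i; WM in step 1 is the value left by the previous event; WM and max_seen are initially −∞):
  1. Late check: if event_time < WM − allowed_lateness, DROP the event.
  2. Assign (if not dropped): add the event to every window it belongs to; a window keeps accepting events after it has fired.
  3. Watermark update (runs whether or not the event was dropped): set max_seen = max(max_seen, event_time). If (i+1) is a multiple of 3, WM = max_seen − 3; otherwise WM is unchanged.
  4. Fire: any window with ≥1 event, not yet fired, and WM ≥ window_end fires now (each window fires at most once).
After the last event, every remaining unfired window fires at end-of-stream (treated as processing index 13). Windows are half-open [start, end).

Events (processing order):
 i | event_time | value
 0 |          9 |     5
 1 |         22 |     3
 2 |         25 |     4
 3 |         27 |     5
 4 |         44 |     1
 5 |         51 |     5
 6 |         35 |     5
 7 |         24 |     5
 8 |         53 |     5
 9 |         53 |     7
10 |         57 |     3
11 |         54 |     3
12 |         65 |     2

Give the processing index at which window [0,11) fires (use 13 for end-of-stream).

2

i=0 t=9 v=5: → [0,11); WM=−∞
i=1 t=22 v=3: → [22,33); WM=−∞
i=2 t=25 v=4: → [22,33); WM=22; [0,11) fires=5
i=3 t=27 v=5: → [22,33); WM=22
i=4 t=44 v=1: → [44,55); WM=22
i=5 t=51 v=5: → [44,55); WM=48; [22,33) fires=5
i=6 t=35 v=5: DROP (t<48-4); WM=48
i=7 t=24 v=5: DROP (t<48-4); WM=48
i=8 t=53 v=5: → [44,55); WM=50
i=9 t=53 v=7: → [44,55); WM=50
i=10 t=57 v=3: → [55,66); WM=50
i=11 t=54 v=3: → [44,55); WM=54
i=12 t=65 v=2: → [55,66); WM=54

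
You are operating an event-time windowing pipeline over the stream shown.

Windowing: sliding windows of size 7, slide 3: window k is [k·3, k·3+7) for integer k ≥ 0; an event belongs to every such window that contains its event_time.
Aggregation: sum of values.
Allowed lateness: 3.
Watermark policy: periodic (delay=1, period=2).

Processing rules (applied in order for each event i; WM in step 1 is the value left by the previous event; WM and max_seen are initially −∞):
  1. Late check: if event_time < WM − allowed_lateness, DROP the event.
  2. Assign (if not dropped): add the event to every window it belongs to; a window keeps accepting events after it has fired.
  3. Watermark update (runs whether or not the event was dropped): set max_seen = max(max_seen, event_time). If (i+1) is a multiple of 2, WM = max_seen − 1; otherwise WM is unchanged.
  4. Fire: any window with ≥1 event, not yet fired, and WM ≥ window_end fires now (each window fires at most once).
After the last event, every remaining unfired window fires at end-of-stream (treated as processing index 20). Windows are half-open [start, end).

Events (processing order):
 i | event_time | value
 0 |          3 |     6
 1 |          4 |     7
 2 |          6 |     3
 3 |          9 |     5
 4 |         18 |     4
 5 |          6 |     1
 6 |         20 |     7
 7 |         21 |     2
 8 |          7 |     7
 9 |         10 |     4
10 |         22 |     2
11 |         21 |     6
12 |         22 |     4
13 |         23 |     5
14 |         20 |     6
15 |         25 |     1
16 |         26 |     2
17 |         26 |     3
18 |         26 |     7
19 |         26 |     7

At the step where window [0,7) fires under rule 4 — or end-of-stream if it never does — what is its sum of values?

i=0 t=3 v=6: → [3,10),[0,7); WM=−∞
i=1 t=4 v=7: → [3,10),[0,7); WM=3
i=2 t=6 v=3: → [6,13),[3,10),[0,7); WM=3
i=3 t=9 v=5: → [9,16),[6,13),[3,10); WM=8; [0,7) fires=16
i=4 t=18 v=4: → [18,25),[15,22),[12,19); WM=8
i=5 t=6 v=1: → [6,13),[3,10),[0,7); WM=17; [3,10) fires=22 [6,13) fires=9 [9,16) fires=5
i=6 t=20 v=7: → [18,25),[15,22); WM=17
i=7 t=21 v=2: → [21,28),[18,25),[15,22); WM=20; [12,19) fires=4
i=8 t=7 v=7: DROP (t<20-3); WM=20
i=9 t=10 v=4: DROP (t<20-3); WM=20
i=10 t=22 v=2: → [21,28),[18,25); WM=20
i=11 t=21 v=6: → [21,28),[18,25),[15,22); WM=21
i=12 t=22 v=4: → [21,28),[18,25); WM=21
i=13 t=23 v=5: → [21,28),[18,25); WM=22; [15,22) fires=19
i=14 t=20 v=6: → [18,25),[15,22); WM=22
i=15 t=25 v=1: → [24,31),[21,28); WM=24
i=16 t=26 v=2: → [24,31),[21,28); WM=24
i=17 t=26 v=3: → [24,31),[21,28); WM=25; [18,25) fires=36
i=18 t=26 v=7: → [24,31),[21,28); WM=25
i=19 t=26 v=7: → [24,31),[21,28); WM=25

16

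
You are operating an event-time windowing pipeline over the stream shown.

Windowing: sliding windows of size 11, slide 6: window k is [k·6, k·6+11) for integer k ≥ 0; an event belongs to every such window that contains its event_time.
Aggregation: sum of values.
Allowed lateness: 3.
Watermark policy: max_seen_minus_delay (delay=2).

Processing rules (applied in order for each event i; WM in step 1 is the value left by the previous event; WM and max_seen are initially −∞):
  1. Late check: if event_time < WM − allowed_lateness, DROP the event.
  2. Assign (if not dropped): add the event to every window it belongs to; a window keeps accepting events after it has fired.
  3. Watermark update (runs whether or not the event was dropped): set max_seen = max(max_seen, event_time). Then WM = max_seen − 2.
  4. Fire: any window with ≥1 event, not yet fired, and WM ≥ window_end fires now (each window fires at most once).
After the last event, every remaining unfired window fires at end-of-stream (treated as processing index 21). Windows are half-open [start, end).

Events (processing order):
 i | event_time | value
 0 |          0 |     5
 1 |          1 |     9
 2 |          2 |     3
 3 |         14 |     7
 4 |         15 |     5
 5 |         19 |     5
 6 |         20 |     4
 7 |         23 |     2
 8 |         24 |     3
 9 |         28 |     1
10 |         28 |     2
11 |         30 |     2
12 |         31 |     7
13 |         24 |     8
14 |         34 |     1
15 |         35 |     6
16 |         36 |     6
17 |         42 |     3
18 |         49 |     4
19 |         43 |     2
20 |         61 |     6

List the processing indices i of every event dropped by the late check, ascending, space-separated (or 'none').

i=0 t=0 v=5: → [0,11); WM=-2
i=1 t=1 v=9: → [0,11); WM=-1
i=2 t=2 v=3: → [0,11); WM=0
i=3 t=14 v=7: → [12,23),[6,17); WM=12; [0,11) fires=17
i=4 t=15 v=5: → [12,23),[6,17); WM=13
i=5 t=19 v=5: → [18,29),[12,23); WM=17; [6,17) fires=12
i=6 t=20 v=4: → [18,29),[12,23); WM=18
i=7 t=23 v=2: → [18,29); WM=21
i=8 t=24 v=3: → [24,35),[18,29); WM=22
i=9 t=28 v=1: → [24,35),[18,29); WM=26; [12,23) fires=21
i=10 t=28 v=2: → [24,35),[18,29); WM=26
i=11 t=30 v=2: → [30,41),[24,35); WM=28
i=12 t=31 v=7: → [30,41),[24,35); WM=29; [18,29) fires=17
i=13 t=24 v=8: DROP (t<29-3); WM=29
i=14 t=34 v=1: → [30,41),[24,35); WM=32
i=15 t=35 v=6: → [30,41); WM=33
i=16 t=36 v=6: → [36,47),[30,41); WM=34
i=17 t=42 v=3: → [42,53),[36,47); WM=40; [24,35) fires=16
i=18 t=49 v=4: → [48,59),[42,53); WM=47; [30,41) fires=22 [36,47) fires=9
i=19 t=43 v=2: DROP (t<47-3); WM=47
i=20 t=61 v=6: → [60,71),[54,65); WM=59; [42,53) fires=7 [48,59) fires=4

13 19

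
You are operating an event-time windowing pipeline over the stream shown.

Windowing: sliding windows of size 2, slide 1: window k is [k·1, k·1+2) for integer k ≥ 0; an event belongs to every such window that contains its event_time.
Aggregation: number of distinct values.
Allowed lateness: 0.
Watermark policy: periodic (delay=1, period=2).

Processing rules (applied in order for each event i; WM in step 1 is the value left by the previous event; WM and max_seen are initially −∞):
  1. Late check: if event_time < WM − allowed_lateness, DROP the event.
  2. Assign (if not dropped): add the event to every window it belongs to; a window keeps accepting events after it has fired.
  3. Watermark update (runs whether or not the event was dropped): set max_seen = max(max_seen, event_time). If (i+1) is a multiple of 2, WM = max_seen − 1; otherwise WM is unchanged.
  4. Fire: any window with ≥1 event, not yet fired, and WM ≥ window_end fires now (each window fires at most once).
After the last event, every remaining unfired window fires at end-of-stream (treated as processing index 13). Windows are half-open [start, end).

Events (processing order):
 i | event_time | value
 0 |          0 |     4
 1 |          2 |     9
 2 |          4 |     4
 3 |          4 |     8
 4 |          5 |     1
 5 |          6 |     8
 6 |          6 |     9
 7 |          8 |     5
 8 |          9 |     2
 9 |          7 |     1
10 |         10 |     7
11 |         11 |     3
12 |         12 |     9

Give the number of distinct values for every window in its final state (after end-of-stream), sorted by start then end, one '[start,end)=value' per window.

[0,2)=1 [1,3)=1 [2,4)=1 [3,5)=2 [4,6)=3 [5,7)=3 [6,8)=3 [7,9)=2 [8,10)=2 [9,11)=2 [10,12)=2 [11,13)=2 [12,14)=1

i=0 t=0 v=4: → [0,2); WM=−∞
i=1 t=2 v=9: → [2,4),[1,3); WM=1
i=2 t=4 v=4: → [4,6),[3,5); WM=1
i=3 t=4 v=8: → [4,6),[3,5); WM=3; [0,2) fires=1 [1,3) fires=1
i=4 t=5 v=1: → [5,7),[4,6); WM=3
i=5 t=6 v=8: → [6,8),[5,7); WM=5; [2,4) fires=1 [3,5) fires=2
i=6 t=6 v=9: → [6,8),[5,7); WM=5
i=7 t=8 v=5: → [8,10),[7,9); WM=7; [4,6) fires=3 [5,7) fires=3
i=8 t=9 v=2: → [9,11),[8,10); WM=7
i=9 t=7 v=1: → [7,9),[6,8); WM=8; [6,8) fires=3
i=10 t=10 v=7: → [10,12),[9,11); WM=8
i=11 t=11 v=3: → [11,13),[10,12); WM=10; [7,9) fires=2 [8,10) fires=2
i=12 t=12 v=9: → [12,14),[11,13); WM=10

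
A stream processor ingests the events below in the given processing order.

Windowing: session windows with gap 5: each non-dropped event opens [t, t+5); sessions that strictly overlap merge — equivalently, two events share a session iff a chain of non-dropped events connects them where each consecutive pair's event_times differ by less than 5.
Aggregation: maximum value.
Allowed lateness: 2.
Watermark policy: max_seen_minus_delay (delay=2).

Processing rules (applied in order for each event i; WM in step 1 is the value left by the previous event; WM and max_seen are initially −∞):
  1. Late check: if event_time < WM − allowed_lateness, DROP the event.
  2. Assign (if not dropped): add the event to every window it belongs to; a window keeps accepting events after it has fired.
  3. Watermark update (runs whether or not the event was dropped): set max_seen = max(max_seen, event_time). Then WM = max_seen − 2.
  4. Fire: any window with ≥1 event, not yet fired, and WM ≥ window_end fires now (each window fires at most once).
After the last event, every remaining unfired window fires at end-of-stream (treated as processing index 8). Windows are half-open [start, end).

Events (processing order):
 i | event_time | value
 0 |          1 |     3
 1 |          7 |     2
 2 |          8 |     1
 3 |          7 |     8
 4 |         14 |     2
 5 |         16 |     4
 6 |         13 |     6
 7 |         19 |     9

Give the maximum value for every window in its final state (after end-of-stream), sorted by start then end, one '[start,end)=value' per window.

i=0 t=1 v=3: → [1,6); WM=-1
i=1 t=7 v=2: → [7,12); WM=5
i=2 t=8 v=1: → [7,13); WM=6
i=3 t=7 v=8: → [7,13); WM=6
i=4 t=14 v=2: → [14,19); WM=12
i=5 t=16 v=4: → [14,21); WM=14
i=6 t=13 v=6: → [13,21); WM=14
i=7 t=19 v=9: → [13,24); WM=17

[1,6)=3 [7,13)=8 [13,24)=9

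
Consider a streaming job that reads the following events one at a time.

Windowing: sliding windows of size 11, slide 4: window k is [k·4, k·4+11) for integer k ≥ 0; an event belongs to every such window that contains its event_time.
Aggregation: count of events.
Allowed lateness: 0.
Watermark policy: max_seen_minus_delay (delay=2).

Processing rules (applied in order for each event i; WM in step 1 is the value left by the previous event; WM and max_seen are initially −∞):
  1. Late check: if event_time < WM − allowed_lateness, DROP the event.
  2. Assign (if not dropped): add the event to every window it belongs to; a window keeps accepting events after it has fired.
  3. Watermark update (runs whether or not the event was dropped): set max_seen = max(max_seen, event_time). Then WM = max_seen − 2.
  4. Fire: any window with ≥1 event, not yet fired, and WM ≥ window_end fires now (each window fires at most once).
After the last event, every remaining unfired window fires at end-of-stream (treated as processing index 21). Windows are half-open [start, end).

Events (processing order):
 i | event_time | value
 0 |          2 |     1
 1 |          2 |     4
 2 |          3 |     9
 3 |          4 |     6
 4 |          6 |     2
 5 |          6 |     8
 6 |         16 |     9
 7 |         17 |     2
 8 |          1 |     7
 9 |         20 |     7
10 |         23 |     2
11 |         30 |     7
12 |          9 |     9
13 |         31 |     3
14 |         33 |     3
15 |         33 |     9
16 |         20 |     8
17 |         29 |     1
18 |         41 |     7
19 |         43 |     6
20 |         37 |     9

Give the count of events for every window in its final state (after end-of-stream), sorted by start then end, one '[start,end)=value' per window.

i=0 t=2 v=1: → [0,11); WM=0
i=1 t=2 v=4: → [0,11); WM=0
i=2 t=3 v=9: → [0,11); WM=1
i=3 t=4 v=6: → [4,15),[0,11); WM=2
i=4 t=6 v=2: → [4,15),[0,11); WM=4
i=5 t=6 v=8: → [4,15),[0,11); WM=4
i=6 t=16 v=9: → [16,27),[12,23),[8,19); WM=14; [0,11) fires=6
i=7 t=17 v=2: → [16,27),[12,23),[8,19); WM=15; [4,15) fires=3
i=8 t=1 v=7: DROP (t<15-0); WM=15
i=9 t=20 v=7: → [20,31),[16,27),[12,23); WM=18
i=10 t=23 v=2: → [20,31),[16,27); WM=21; [8,19) fires=2
i=11 t=30 v=7: → [28,39),[24,35),[20,31); WM=28; [12,23) fires=3 [16,27) fires=4
i=12 t=9 v=9: DROP (t<28-0); WM=28
i=13 t=31 v=3: → [28,39),[24,35); WM=29
i=14 t=33 v=3: → [32,43),[28,39),[24,35); WM=31; [20,31) fires=3
i=15 t=33 v=9: → [32,43),[28,39),[24,35); WM=31
i=16 t=20 v=8: DROP (t<31-0); WM=31
i=17 t=29 v=1: DROP (t<31-0); WM=31
i=18 t=41 v=7: → [40,51),[36,47),[32,43); WM=39; [24,35) fires=4 [28,39) fires=4
i=19 t=43 v=6: → [40,51),[36,47); WM=41
i=20 t=37 v=9: DROP (t<41-0); WM=41

[0,11)=6 [4,15)=3 [8,19)=2 [12,23)=3 [16,27)=4 [20,31)=3 [24,35)=4 [28,39)=4 [32,43)=3 [36,47)=2 [40,51)=2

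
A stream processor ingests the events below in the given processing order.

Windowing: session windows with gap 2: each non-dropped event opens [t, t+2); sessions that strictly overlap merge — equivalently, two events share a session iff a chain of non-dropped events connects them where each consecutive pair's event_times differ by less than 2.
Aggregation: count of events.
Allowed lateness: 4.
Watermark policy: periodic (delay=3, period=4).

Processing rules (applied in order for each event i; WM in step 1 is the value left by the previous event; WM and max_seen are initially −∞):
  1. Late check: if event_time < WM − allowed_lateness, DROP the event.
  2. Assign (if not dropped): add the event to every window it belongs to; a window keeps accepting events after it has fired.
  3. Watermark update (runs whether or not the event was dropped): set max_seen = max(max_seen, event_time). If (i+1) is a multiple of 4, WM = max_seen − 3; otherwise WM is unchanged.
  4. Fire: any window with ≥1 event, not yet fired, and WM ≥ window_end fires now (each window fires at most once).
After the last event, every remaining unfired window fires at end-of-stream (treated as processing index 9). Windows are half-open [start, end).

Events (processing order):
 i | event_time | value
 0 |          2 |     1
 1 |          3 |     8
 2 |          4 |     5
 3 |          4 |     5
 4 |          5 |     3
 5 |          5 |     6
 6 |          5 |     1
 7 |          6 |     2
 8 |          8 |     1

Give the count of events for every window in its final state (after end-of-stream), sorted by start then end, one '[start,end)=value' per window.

i=0 t=2 v=1: → [2,4); WM=−∞
i=1 t=3 v=8: → [2,5); WM=−∞
i=2 t=4 v=5: → [2,6); WM=−∞
i=3 t=4 v=5: → [2,6); WM=1
i=4 t=5 v=3: → [2,7); WM=1
i=5 t=5 v=6: → [2,7); WM=1
i=6 t=5 v=1: → [2,7); WM=1
i=7 t=6 v=2: → [2,8); WM=3
i=8 t=8 v=1: → [8,10); WM=3

[2,8)=8 [8,10)=1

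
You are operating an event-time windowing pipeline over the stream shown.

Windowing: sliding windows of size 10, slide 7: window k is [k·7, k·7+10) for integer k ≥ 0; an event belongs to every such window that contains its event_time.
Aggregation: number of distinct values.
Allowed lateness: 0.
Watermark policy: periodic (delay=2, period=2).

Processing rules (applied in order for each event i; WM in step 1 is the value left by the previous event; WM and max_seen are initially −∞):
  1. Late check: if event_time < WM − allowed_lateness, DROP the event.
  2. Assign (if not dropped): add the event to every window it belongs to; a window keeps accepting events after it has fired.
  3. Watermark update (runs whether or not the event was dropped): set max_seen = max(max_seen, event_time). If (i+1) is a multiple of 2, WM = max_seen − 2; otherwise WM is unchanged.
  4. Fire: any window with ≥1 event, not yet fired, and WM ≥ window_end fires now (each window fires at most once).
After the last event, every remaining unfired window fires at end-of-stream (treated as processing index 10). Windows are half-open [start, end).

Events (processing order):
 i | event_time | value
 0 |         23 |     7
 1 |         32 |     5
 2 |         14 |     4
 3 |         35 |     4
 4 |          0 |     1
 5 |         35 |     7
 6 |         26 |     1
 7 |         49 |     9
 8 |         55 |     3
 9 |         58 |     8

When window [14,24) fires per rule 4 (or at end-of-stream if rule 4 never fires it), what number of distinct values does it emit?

1

i=0 t=23 v=7: → [21,31),[14,24); WM=−∞
i=1 t=32 v=5: → [28,38); WM=30; [14,24) fires=1
i=2 t=14 v=4: DROP (t<30-0); WM=30
i=3 t=35 v=4: → [35,45),[28,38); WM=33; [21,31) fires=1
i=4 t=0 v=1: DROP (t<33-0); WM=33
i=5 t=35 v=7: → [35,45),[28,38); WM=33
i=6 t=26 v=1: DROP (t<33-0); WM=33
i=7 t=49 v=9: → [49,59),[42,52); WM=47; [28,38) fires=3 [35,45) fires=2
i=8 t=55 v=3: → [49,59); WM=47
i=9 t=58 v=8: → [56,66),[49,59); WM=56; [42,52) fires=1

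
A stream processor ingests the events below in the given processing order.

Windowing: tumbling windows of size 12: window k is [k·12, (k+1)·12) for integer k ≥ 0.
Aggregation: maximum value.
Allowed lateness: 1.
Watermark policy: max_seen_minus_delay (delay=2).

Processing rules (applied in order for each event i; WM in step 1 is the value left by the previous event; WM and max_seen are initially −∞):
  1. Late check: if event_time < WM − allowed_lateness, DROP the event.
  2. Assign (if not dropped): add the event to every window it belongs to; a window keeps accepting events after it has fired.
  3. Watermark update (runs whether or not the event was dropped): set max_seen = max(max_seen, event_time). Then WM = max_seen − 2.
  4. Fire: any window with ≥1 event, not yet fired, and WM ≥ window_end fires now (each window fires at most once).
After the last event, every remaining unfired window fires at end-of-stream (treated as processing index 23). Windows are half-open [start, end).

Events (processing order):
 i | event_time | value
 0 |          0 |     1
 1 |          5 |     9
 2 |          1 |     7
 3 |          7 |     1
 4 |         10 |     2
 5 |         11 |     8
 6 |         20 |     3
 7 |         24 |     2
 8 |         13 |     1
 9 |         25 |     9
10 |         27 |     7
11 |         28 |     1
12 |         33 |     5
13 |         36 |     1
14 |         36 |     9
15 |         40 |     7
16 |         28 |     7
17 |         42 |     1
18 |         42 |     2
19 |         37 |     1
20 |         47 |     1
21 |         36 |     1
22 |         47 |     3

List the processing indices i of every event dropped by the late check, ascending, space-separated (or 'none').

i=0 t=0 v=1: → [0,12); WM=-2
i=1 t=5 v=9: → [0,12); WM=3
i=2 t=1 v=7: DROP (t<3-1); WM=3
i=3 t=7 v=1: → [0,12); WM=5
i=4 t=10 v=2: → [0,12); WM=8
i=5 t=11 v=8: → [0,12); WM=9
i=6 t=20 v=3: → [12,24); WM=18; [0,12) fires=9
i=7 t=24 v=2: → [24,36); WM=22
i=8 t=13 v=1: DROP (t<22-1); WM=22
i=9 t=25 v=9: → [24,36); WM=23
i=10 t=27 v=7: → [24,36); WM=25; [12,24) fires=3
i=11 t=28 v=1: → [24,36); WM=26
i=12 t=33 v=5: → [24,36); WM=31
i=13 t=36 v=1: → [36,48); WM=34
i=14 t=36 v=9: → [36,48); WM=34
i=15 t=40 v=7: → [36,48); WM=38; [24,36) fires=9
i=16 t=28 v=7: DROP (t<38-1); WM=38
i=17 t=42 v=1: → [36,48); WM=40
i=18 t=42 v=2: → [36,48); WM=40
i=19 t=37 v=1: DROP (t<40-1); WM=40
i=20 t=47 v=1: → [36,48); WM=45
i=21 t=36 v=1: DROP (t<45-1); WM=45
i=22 t=47 v=3: → [36,48); WM=45

2 8 16 19 21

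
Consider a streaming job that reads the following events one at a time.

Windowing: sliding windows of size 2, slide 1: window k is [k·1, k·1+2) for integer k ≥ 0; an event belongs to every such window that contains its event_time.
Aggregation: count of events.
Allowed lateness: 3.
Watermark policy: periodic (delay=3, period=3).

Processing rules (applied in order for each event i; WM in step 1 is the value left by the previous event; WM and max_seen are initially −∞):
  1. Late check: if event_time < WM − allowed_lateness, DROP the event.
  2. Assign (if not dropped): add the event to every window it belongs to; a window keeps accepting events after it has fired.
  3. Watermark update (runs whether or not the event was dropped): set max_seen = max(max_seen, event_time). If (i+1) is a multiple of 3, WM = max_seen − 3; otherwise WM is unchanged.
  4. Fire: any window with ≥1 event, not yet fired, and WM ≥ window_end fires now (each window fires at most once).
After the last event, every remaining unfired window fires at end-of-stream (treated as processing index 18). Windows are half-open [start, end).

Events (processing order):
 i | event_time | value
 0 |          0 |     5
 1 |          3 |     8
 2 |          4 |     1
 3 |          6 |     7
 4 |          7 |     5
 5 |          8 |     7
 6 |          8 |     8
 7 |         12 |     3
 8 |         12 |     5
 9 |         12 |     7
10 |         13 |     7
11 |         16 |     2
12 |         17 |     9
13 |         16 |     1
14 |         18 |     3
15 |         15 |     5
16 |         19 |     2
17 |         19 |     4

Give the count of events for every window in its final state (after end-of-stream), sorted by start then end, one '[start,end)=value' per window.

[0,2)=1 [2,4)=1 [3,5)=2 [4,6)=1 [5,7)=1 [6,8)=2 [7,9)=3 [8,10)=2 [11,13)=3 [12,14)=4 [13,15)=1 [14,16)=1 [15,17)=3 [16,18)=3 [17,19)=2 [18,20)=3 [19,21)=2

i=0 t=0 v=5: → [0,2); WM=−∞
i=1 t=3 v=8: → [3,5),[2,4); WM=−∞
i=2 t=4 v=1: → [4,6),[3,5); WM=1
i=3 t=6 v=7: → [6,8),[5,7); WM=1
i=4 t=7 v=5: → [7,9),[6,8); WM=1
i=5 t=8 v=7: → [8,10),[7,9); WM=5; [0,2) fires=1 [2,4) fires=1 [3,5) fires=2
i=6 t=8 v=8: → [8,10),[7,9); WM=5
i=7 t=12 v=3: → [12,14),[11,13); WM=5
i=8 t=12 v=5: → [12,14),[11,13); WM=9; [4,6) fires=1 [5,7) fires=1 [6,8) fires=2 [7,9) fires=3
i=9 t=12 v=7: → [12,14),[11,13); WM=9
i=10 t=13 v=7: → [13,15),[12,14); WM=9
i=11 t=16 v=2: → [16,18),[15,17); WM=13; [8,10) fires=2 [11,13) fires=3
i=12 t=17 v=9: → [17,19),[16,18); WM=13
i=13 t=16 v=1: → [16,18),[15,17); WM=13
i=14 t=18 v=3: → [18,20),[17,19); WM=15; [12,14) fires=4 [13,15) fires=1
i=15 t=15 v=5: → [15,17),[14,16); WM=15
i=16 t=19 v=2: → [19,21),[18,20); WM=15
i=17 t=19 v=4: → [19,21),[18,20); WM=16; [14,16) fires=1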